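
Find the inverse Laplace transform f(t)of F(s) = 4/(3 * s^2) 4 * t/3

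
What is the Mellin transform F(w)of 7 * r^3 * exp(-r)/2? 7 * gamma(w+3)/2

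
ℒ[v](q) q^(-2) 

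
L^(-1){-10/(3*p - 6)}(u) -10*exp(2*u)/3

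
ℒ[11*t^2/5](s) 22/(5*s^3)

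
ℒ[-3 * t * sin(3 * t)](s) -18 * s/(s^2 + 9)^2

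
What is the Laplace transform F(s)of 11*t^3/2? 33/s^4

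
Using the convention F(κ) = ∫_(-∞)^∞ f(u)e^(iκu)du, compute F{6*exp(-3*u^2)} 2*sqrt(3)*sqrt(pi)*exp(-κ^2/12)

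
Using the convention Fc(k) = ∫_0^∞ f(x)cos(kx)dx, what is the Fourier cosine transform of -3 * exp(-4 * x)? -12/(k^2 + 16)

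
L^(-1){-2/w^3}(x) -x^2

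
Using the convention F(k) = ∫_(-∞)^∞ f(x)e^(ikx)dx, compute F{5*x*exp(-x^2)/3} 5*I*sqrt(pi)*k*exp(-k^2/4)/6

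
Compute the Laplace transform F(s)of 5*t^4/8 15/s^5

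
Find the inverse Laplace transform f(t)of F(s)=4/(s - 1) 4 * exp(t)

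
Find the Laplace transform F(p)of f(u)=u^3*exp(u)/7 6/(7*(p - 1)^4)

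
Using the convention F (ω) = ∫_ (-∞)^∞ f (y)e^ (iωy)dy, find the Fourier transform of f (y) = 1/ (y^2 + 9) pi * exp (-3 * Abs (ω))/3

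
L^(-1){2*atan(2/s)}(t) 2*sin(2*t)/t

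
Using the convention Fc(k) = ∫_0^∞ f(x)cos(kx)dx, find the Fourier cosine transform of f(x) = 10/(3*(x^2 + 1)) 5*pi*exp(-k)/3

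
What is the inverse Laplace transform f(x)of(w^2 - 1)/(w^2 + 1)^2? x*cos(x)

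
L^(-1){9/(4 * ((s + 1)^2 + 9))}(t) 3 * exp(-t) * sin(3 * t)/4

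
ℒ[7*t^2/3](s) 14/(3*s^3)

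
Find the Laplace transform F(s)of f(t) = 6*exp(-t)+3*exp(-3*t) 6/(s+1)+3/(s+3)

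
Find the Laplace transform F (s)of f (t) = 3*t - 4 3/s^2 - 4/s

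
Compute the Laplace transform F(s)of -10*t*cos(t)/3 10*(1 - s^2)/(3*(s^2 + 1)^2)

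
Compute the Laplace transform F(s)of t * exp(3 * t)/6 1/(6 * (s - 3)^2)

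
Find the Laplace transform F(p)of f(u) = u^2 2/p^3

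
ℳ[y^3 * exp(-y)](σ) gamma(σ + 3)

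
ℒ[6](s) 6/s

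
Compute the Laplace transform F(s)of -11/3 -11/(3*s)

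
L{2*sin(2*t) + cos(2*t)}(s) 4/(s^2 + 4) + s/(s^2 + 4)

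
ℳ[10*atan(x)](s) -5*pi*sec(pi*s/2)/s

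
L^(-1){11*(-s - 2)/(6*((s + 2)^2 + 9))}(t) -11*exp(-2*t)*cos(3*t)/6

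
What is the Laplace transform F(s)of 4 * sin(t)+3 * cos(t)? 4/(s^2+1)+3 * s/(s^2+1)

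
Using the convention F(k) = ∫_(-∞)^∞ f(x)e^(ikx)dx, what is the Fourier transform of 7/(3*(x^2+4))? 7*pi*exp(-2*Abs(k))/6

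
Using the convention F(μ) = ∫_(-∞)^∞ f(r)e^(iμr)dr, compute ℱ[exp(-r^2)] sqrt(pi)*exp(-μ^2/4)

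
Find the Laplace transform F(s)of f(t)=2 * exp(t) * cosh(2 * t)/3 2 * (s - 1)/(3 * ((s - 1)^2-4))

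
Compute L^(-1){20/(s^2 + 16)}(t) 5*sin(4*t)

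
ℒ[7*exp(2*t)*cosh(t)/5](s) 7*(s - 2)/(5*((s - 2)^2 - 1))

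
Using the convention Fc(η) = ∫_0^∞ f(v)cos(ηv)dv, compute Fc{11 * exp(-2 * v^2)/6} 11 * sqrt(2) * sqrt(pi) * exp(-η^2/8)/24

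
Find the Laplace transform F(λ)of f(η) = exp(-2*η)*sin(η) 1/((λ + 2)^2 + 1)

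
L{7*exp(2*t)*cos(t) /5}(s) 7*(s - 2) /(5*((s - 2) ^2+1) ) 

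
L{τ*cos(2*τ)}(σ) (σ^2 - 4)/(σ^2+4)^2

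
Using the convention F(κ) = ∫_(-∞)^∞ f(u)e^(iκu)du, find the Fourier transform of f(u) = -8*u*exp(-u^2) -4*I*sqrt(pi)*κ*exp(-κ^2/4)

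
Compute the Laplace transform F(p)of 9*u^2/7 18/(7*p^3)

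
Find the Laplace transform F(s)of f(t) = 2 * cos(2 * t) 2 * s/(s^2 + 4)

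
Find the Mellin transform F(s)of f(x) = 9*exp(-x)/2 9*gamma(s)/2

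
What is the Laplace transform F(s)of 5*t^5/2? 300/s^6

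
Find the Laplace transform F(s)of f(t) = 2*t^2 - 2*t 4/s^3 - 2/s^2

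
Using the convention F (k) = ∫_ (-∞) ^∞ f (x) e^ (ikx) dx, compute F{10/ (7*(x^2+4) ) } 5*pi*exp (-2*Abs (k) ) /7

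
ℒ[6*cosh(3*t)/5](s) 6*s/(5*(s^2-9))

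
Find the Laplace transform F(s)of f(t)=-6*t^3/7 -36/(7*s^4)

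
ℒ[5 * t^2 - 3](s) 10/s^3 - 3/s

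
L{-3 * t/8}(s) -3/(8 * s^2)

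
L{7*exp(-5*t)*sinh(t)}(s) 7/((s + 5)^2 - 1)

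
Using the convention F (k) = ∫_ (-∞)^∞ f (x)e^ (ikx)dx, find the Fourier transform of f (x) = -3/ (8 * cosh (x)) -3 * pi/ (8 * cosh (pi * k/2))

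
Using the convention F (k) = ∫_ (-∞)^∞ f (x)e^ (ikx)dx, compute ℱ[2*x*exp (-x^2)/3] I*sqrt (pi)*k*exp (-k^2/4)/3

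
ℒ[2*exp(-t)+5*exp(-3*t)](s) 5/(s+3)+2/(s+1)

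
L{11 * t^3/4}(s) 33/(2 * s^4)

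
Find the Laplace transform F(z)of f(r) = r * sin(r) 2 * z/(z^2 + 1)^2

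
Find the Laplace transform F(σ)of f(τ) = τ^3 6/σ^4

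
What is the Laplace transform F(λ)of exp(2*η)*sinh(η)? 1/((λ - 2)^2 - 1)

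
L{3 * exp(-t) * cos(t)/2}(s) 3 * (s + 1)/(2 * ((s + 1)^2 + 1))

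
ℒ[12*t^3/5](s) 72/(5*s^4)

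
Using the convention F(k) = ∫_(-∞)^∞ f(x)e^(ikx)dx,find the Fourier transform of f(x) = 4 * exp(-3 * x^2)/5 4 * sqrt(3) * sqrt(pi) * exp(-k^2/12)/15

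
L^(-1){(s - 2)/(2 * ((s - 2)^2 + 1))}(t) exp(2 * t) * cos(t)/2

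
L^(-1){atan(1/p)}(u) sin(u)/u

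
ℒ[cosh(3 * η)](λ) λ/(λ^2 - 9)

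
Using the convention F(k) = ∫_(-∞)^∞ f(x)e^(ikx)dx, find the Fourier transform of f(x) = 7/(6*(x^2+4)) 7*pi*exp(-2*Abs(k))/12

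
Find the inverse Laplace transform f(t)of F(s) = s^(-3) t^2/2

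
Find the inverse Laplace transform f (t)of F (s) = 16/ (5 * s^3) 8 * t^2/5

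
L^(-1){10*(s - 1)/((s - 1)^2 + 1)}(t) 10*exp(t)*cos(t)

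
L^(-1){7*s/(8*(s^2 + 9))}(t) 7*cos(3*t)/8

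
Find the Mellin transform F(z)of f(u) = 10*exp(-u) 10*gamma(z)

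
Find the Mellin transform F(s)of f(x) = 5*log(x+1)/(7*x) -5*pi*csc(pi*s)/(7*s - 7)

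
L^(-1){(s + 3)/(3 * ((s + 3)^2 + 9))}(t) exp(-3 * t) * cos(3 * t)/3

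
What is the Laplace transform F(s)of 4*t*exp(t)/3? 4/(3*(s - 1)^2)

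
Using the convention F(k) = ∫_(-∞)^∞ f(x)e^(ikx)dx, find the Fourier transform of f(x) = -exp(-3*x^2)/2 -sqrt(3)*sqrt(pi)*exp(-k^2/12)/6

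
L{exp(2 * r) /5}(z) 1/(5 * (z - 2) ) 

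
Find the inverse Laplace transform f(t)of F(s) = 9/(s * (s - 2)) 9 * exp(t) * sinh(t)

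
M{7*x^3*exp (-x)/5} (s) 7*gamma (s + 3)/5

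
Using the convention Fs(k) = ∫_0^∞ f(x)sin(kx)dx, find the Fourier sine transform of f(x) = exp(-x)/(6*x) atan(k)/6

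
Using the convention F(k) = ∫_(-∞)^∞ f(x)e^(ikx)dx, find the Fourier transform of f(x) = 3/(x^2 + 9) pi*exp(-3*Abs(k))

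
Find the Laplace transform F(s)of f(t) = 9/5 9/(5 * s)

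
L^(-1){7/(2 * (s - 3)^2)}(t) 7 * t * exp(3 * t)/2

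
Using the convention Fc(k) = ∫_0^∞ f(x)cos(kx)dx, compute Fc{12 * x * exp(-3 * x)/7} 12 * (9 - k^2)/(7 * (k^2 + 9)^2)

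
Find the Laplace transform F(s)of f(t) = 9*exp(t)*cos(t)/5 9*(s - 1)/(5*((s - 1)^2 + 1))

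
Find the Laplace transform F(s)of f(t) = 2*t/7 2/(7*s^2)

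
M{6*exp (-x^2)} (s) 3*gamma (s/2)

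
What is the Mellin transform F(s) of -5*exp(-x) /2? -5*gamma(s) /2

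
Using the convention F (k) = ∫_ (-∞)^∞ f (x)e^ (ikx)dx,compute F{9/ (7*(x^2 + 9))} 3*pi*exp (-3*Abs (k))/7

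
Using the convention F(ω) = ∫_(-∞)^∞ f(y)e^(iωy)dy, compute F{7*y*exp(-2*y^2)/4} 7*sqrt(2)*I*sqrt(pi)*ω*exp(-ω^2/8)/32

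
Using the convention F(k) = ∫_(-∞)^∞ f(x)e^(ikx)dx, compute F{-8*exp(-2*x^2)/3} -4*sqrt(2)*sqrt(pi)*exp(-k^2/8)/3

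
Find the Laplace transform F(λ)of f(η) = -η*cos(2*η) (4 - λ^2)/(λ^2 + 4)^2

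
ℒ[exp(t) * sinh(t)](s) 1/(s * (s - 2))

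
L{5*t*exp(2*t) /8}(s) 5/(8*(s - 2) ^2) 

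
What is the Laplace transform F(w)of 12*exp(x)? 12/(w - 1)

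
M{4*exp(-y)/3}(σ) 4*gamma(σ)/3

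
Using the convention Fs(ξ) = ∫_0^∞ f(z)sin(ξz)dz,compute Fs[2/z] pi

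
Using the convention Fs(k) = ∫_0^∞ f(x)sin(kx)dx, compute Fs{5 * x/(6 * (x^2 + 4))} 5 * pi * exp(-2 * k)/12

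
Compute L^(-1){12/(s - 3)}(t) 12 * exp(3 * t)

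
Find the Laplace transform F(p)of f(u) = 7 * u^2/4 7/(2 * p^3)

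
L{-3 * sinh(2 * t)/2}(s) -3/(s^2 - 4)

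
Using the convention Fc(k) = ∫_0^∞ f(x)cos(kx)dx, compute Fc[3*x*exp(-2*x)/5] 3*(4 - k^2)/(5*(k^2 + 4)^2)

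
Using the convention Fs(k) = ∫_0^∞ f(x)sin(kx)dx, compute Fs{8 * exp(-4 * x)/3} 8 * k/(3 * (k^2 + 16))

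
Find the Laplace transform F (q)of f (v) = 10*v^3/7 60/ (7*q^4)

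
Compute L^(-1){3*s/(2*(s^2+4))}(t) 3*cos(2*t)/2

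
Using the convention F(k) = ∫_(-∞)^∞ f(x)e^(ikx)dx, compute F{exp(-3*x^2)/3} sqrt(3)*sqrt(pi)*exp(-k^2/12)/9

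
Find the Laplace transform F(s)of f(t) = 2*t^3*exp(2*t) 12/(s - 2)^4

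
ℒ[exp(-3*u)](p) 1/(p + 3)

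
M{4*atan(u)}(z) -2*pi*sec(pi*z/2)/z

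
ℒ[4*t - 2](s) 4/s^2 - 2/s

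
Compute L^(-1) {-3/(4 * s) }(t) -3/4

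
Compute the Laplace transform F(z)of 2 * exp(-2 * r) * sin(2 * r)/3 4/(3 * ((z + 2)^2 + 4))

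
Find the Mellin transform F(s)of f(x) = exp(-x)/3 gamma(s)/3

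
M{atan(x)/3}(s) -pi * sec(pi * s/2)/(6 * s)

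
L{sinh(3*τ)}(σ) 3/(σ^2 - 9)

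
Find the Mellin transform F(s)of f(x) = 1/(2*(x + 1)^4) gamma(s)*gamma(4 - s)/12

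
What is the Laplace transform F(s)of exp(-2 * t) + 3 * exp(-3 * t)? 1/(s + 2) + 3/(s + 3)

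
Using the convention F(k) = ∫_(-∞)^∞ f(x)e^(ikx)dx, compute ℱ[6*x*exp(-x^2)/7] 3*I*sqrt(pi)*k*exp(-k^2/4)/7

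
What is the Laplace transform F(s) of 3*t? 3/s^2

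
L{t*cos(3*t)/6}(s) (s^2 - 9)/(6*(s^2 + 9)^2)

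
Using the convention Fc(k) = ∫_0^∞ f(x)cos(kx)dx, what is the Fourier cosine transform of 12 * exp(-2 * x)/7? 24/(7 * (k^2+4))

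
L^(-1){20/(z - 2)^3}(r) 10 * r^2 * exp(2 * r)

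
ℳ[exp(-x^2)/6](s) gamma(s/2)/12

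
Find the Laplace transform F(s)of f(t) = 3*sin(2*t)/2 3/(s^2 + 4)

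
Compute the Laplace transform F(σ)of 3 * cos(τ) 3 * σ/(σ^2 + 1)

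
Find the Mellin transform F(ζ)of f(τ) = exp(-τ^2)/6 gamma(ζ/2)/12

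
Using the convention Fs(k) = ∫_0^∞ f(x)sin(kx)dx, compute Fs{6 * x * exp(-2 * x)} 24 * k/(k^2 + 4)^2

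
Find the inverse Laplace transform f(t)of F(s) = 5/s 5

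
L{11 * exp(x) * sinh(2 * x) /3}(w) 22/(3 * ((w - 1) ^2-4) ) 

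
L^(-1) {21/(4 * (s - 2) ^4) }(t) 7 * t^3 * exp(2 * t) /8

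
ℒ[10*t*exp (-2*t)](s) 10/ (s + 2)^2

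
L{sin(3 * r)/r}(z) atan(3/z)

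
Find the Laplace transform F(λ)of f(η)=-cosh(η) -λ/(λ^2 - 1)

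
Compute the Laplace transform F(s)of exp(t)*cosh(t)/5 (s - 1)/(5*s*(s - 2))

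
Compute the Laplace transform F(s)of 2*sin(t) 2/(s^2 + 1)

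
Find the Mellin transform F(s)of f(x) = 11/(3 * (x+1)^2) -11 * pi * (s - 1)/(3 * sin(pi * s))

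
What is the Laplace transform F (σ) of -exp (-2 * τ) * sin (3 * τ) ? -3/ ( (σ + 2) ^2 + 9) 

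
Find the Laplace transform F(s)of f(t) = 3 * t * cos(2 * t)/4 3 * (s^2 - 4)/(4 * (s^2 + 4)^2)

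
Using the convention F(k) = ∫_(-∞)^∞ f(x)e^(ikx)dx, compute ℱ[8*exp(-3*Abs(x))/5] 48/(5*(k^2 + 9))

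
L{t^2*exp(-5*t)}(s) 2/(s + 5)^3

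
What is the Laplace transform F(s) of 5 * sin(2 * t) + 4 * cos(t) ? 10/(s^2 + 4) + 4 * s/(s^2 + 1) 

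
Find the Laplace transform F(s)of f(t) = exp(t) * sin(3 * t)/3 1/((s - 1)^2 + 9)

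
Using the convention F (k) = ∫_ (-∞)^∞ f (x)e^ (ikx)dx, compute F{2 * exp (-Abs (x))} 4/ (k^2 + 1)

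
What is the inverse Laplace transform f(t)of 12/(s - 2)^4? 2 * t^3 * exp(2 * t)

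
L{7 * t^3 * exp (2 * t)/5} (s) 42/ (5 * (s - 2)^4)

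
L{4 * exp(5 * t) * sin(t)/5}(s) 4/(5 * ((s - 5)^2+1))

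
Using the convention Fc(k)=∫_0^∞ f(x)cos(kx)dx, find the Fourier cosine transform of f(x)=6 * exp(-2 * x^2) 3 * sqrt(2) * sqrt(pi) * exp(-k^2/8)/2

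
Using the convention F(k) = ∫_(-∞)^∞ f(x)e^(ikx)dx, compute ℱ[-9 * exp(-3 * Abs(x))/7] -54/(7 * k^2 + 63)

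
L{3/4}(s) 3/(4 * s)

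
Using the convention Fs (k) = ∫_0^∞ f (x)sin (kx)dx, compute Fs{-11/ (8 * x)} -11 * pi/16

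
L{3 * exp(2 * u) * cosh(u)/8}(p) 3 * (p - 2)/(8 * ((p - 2)^2 - 1))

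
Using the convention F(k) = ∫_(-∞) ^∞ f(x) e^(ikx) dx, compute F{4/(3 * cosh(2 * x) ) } 2 * pi/(3 * cosh(pi * k/4) ) 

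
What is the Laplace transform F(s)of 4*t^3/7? 24/(7*s^4)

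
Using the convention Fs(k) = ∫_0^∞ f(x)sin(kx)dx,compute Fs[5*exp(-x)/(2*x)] 5*atan(k)/2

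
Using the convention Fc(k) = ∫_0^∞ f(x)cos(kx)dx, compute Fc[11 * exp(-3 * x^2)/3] 11 * sqrt(3) * sqrt(pi) * exp(-k^2/12)/18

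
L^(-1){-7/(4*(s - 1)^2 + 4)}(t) -7*exp(t)*sin(t)/4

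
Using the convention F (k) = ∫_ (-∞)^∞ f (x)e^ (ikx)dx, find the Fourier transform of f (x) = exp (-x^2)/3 sqrt (pi) * exp (-k^2/4)/3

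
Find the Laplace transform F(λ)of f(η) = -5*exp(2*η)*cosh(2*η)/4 5*(2 - λ)/(4*λ*(λ - 4))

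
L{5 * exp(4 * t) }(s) 5/(s - 4) 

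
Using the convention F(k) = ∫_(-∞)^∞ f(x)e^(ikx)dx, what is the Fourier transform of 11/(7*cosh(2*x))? 11*pi/(14*cosh(pi*k/4))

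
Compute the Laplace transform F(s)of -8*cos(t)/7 -8*s/(7*s^2+7)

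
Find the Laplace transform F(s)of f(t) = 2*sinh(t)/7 2/(7*(s^2 - 1))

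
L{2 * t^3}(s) 12/s^4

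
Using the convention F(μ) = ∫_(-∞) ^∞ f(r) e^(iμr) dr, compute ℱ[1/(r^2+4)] pi*exp(-2*Abs(μ) ) /2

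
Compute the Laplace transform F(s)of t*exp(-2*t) (s+2)^(-2)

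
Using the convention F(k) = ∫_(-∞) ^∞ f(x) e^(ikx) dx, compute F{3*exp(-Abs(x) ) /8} 3/(4*(k^2 + 1) ) 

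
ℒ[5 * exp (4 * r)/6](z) 5/ (6 * (z - 4))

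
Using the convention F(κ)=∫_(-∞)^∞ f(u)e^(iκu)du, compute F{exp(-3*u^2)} sqrt(3)*sqrt(pi)*exp(-κ^2/12)/3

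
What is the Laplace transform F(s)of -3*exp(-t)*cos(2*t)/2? 3*(-s - 1)/(2*((s + 1)^2 + 4))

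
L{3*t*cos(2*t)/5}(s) 3*(s^2 - 4)/(5*(s^2 + 4)^2)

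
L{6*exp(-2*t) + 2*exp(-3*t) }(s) 6/(s + 2) + 2/(s + 3) 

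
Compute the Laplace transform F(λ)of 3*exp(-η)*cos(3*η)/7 3*(λ+1)/(7*((λ+1)^2+9))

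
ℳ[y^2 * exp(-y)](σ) gamma(σ + 2)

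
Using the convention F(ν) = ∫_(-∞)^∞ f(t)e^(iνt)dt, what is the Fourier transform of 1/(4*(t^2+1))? pi*exp(-Abs(ν))/4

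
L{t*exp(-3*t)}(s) (s + 3)^(-2)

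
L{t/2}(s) 1/(2 * s^2)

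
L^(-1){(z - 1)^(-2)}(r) r * exp(r)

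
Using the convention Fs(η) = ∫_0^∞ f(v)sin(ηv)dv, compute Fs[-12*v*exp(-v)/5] -24*η/(5*(η^2 + 1)^2)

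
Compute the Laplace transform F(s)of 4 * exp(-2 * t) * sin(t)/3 4/(3 * ((s + 2)^2 + 1))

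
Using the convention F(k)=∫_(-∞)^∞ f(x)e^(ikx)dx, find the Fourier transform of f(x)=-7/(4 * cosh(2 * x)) -7 * pi/(8 * cosh(pi * k/4))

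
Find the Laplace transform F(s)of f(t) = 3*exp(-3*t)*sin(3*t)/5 9/(5*((s + 3)^2 + 9))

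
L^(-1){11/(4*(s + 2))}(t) 11*exp(-2*t)/4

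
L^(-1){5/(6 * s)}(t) 5/6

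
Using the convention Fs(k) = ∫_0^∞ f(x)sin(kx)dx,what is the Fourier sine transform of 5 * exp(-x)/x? 5 * atan(k)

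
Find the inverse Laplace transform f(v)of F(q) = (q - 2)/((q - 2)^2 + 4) exp(2 * v) * cos(2 * v)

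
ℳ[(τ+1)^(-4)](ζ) gamma(ζ) * gamma(4 - ζ)/6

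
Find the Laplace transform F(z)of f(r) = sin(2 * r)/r atan(2/z)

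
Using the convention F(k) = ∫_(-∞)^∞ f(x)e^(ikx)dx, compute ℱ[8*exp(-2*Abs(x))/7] 32/(7*(k^2 + 4))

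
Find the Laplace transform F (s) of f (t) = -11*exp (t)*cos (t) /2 11*(1 - s) / (2*( (s - 1) ^2 + 1) ) 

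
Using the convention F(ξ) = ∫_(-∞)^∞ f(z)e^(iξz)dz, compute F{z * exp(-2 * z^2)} sqrt(2) * I * sqrt(pi) * ξ * exp(-ξ^2/8)/8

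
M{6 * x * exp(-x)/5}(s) 6 * gamma(s + 1)/5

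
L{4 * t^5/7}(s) 480/(7 * s^6)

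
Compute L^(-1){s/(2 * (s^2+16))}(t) cos(4 * t)/2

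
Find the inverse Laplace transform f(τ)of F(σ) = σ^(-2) τ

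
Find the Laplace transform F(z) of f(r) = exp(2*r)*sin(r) 1/((z - 2) ^2+1) 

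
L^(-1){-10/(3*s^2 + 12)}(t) -5*sin(2*t)/3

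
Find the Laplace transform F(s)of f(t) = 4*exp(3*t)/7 4/(7*(s - 3))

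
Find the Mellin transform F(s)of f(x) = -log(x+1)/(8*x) pi*csc(pi*s)/(8*(s - 1))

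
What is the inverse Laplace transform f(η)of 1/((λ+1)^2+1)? exp(-η)*sin(η)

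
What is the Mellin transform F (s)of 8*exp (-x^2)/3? 4*gamma (s/2)/3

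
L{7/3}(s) 7/(3 * s)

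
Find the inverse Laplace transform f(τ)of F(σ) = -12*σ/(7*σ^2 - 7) -12*cosh(τ)/7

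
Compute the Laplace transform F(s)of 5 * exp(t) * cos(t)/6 5 * (s - 1)/(6 * ((s - 1)^2 + 1))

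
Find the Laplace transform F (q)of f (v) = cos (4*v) q/ (q^2 + 16)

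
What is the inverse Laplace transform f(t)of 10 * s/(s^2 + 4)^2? 5 * t * sin(2 * t)/2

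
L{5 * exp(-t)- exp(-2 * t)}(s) 5/(s + 1) - 1/(s + 2)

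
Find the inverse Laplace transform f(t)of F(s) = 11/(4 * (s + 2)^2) 11 * t * exp(-2 * t)/4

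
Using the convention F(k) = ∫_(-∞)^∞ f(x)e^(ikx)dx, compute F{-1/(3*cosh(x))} -pi/(3*cosh(pi*k/2))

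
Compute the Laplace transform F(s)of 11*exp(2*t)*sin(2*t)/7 22/(7*((s - 2)^2 + 4))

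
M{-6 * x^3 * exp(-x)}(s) -6 * gamma(s+3)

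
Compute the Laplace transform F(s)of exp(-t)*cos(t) (s + 1)/((s + 1)^2 + 1)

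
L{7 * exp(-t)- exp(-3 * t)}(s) 7/(s + 1) - 1/(s + 3)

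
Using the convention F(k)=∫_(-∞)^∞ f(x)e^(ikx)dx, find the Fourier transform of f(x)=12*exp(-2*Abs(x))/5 48/(5*(k^2 + 4))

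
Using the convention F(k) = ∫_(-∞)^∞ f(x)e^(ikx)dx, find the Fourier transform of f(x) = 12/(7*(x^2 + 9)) 4*pi*exp(-3*Abs(k))/7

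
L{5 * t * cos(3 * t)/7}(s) 5 * (s^2-9)/(7 * (s^2 + 9)^2)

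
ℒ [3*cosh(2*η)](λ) 3*λ/(λ^2 - 4)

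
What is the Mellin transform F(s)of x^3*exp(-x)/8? gamma(s+3)/8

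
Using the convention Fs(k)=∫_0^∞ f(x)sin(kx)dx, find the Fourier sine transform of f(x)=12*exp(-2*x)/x 12*atan(k/2)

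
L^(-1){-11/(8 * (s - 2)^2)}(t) -11 * t * exp(2 * t)/8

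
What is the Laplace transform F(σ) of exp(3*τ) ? 1/(σ - 3) 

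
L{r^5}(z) 120/z^6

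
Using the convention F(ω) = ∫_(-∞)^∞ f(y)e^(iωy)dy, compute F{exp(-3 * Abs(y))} 6/(ω^2 + 9)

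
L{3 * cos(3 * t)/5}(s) 3 * s/(5 * (s^2 + 9))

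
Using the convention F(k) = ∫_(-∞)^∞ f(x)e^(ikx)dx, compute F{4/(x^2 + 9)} 4*pi*exp(-3*Abs(k))/3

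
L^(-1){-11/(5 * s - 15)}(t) -11 * exp(3 * t)/5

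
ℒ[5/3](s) 5/(3 * s)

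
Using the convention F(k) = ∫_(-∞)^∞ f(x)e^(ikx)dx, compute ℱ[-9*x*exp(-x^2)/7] -9*I*sqrt(pi)*k*exp(-k^2/4)/14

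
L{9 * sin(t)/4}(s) 9/(4 * (s^2 + 1))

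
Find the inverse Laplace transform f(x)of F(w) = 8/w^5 x^4/3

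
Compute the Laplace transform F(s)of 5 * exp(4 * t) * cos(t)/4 5 * (s - 4)/(4 * ((s - 4)^2 + 1))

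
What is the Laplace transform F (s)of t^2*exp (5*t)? 2/ (s - 5)^3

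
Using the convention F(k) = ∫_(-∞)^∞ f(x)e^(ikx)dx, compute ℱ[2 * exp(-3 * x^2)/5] 2 * sqrt(3) * sqrt(pi) * exp(-k^2/12)/15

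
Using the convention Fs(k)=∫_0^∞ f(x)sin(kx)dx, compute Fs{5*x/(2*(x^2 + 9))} 5*pi*exp(-3*k)/4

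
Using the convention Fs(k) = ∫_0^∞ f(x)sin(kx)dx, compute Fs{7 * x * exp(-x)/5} 14 * k/(5 * (k^2 + 1)^2)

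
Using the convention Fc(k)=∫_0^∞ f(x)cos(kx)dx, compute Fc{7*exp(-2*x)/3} 14/(3*(k^2+4))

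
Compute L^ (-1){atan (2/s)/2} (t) sin (2*t)/ (2*t)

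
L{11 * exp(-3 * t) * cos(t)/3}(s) 11 * (s + 3)/(3 * ((s + 3)^2 + 1))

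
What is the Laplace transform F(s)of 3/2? 3/(2*s)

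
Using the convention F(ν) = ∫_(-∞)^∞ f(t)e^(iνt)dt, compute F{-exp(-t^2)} -sqrt(pi)*exp(-ν^2/4)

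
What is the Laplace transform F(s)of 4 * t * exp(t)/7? 4/(7 * (s - 1)^2)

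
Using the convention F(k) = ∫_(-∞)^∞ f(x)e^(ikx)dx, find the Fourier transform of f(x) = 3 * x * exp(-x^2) 3 * I * sqrt(pi) * k * exp(-k^2/4)/2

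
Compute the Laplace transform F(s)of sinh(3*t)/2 3/(2*(s^2-9))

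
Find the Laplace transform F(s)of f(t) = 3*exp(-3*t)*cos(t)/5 3*(s + 3)/(5*((s + 3)^2 + 1))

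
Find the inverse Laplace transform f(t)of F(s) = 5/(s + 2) 5*exp(-2*t)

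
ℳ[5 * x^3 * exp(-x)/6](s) 5 * gamma(s + 3)/6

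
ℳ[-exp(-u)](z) -gamma(z)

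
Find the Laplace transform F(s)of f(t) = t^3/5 6/(5 * s^4)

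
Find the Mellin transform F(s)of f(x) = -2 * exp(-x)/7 -2 * gamma(s)/7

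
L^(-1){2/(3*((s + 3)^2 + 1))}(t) 2*exp(-3*t)*sin(t)/3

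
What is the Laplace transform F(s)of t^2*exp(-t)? 2/(s + 1)^3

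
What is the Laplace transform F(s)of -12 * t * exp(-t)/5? -12/(5 * (s + 1)^2)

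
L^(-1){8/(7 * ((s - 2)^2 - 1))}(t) 8 * exp(2 * t) * sinh(t)/7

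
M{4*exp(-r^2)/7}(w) 2*gamma(w/2)/7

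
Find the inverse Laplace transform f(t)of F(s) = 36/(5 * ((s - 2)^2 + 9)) 12 * exp(2 * t) * sin(3 * t)/5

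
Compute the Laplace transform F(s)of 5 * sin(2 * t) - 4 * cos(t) 10/(s^2 + 4) - 4 * s/(s^2 + 1)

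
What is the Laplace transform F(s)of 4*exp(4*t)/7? 4/(7*(s - 4))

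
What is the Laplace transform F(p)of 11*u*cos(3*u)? 11*(p^2 - 9)/(p^2 + 9)^2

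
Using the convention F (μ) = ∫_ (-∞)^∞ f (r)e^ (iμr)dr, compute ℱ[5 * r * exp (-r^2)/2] 5 * I * sqrt (pi) * μ * exp (-μ^2/4)/4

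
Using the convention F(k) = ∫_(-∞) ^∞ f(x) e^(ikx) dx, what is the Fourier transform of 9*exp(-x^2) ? 9*sqrt(pi)*exp(-k^2/4) 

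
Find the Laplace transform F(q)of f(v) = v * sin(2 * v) 4 * q/(q^2 + 4)^2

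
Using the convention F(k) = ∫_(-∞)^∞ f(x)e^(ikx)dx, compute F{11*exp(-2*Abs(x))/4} 11/(k^2 + 4)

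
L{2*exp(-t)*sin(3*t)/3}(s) 2/((s+1)^2+9)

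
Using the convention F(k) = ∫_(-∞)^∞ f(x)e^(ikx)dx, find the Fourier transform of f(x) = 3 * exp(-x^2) 3 * sqrt(pi) * exp(-k^2/4)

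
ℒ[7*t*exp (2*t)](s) 7/ (s - 2)^2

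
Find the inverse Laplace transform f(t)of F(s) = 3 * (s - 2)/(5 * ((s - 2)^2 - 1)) 3 * exp(2 * t) * cosh(t)/5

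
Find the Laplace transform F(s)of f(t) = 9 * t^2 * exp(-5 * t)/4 9/(2 * (s + 5)^3)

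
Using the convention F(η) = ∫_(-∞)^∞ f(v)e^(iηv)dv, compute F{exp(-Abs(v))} 2/(η^2 + 1)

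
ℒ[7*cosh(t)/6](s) 7*s/(6*(s^2 - 1))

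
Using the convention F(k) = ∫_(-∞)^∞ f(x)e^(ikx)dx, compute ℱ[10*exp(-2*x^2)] 5*sqrt(2)*sqrt(pi)*exp(-k^2/8)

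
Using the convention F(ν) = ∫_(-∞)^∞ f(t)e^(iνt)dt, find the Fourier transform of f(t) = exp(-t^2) sqrt(pi)*exp(-ν^2/4)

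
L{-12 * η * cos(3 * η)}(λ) 12 * (9 - λ^2)/(λ^2 + 9)^2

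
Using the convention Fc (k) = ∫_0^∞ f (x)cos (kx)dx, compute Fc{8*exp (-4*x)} 32/ (k^2 + 16)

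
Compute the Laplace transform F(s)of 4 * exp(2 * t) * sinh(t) 4/((s - 2)^2 - 1)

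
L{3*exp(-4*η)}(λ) 3/(λ + 4)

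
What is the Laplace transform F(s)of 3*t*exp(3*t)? 3/(s - 3)^2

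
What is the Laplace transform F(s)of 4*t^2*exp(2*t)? 8/(s - 2)^3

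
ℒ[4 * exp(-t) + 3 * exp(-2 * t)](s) 4/(s + 1) + 3/(s + 2)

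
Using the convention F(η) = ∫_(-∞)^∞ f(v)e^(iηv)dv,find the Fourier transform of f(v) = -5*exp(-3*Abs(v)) -30/(η^2 + 9)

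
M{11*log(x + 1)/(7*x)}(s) -11*pi*csc(pi*s)/(7*s - 7)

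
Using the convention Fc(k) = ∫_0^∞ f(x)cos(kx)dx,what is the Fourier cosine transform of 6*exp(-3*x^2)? sqrt(3)*sqrt(pi)*exp(-k^2/12)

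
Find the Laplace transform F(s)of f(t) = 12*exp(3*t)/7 12/(7*(s - 3))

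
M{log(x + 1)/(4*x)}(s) -pi*csc(pi*s)/(4*s - 4)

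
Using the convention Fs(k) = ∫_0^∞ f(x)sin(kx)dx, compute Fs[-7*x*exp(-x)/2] -7*k/(k^2+1)^2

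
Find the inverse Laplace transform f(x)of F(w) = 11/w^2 11 * x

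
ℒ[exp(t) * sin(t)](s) 1/((s - 1)^2 + 1)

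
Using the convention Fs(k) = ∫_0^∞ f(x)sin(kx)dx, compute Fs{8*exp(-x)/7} 8*k/(7*(k^2+1))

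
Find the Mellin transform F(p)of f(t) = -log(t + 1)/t pi*csc(pi*p)/(p - 1)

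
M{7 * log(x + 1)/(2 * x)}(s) -7 * pi * csc(pi * s)/(2 * s - 2)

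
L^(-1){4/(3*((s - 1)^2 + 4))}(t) 2*exp(t)*sin(2*t)/3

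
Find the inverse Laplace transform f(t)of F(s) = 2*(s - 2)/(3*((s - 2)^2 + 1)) 2*exp(2*t)*cos(t)/3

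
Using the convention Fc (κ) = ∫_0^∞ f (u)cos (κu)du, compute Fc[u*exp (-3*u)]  (9 - κ^2)/ (κ^2 + 9)^2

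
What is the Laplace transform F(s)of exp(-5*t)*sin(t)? 1/((s + 5)^2 + 1)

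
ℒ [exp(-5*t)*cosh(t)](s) (s + 5)/((s + 5)^2 - 1)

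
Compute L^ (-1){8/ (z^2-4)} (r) 4*sinh (2*r)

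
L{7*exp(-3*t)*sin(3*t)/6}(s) 7/(2*((s + 3)^2 + 9))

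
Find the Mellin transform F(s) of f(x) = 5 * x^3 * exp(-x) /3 5 * gamma(s + 3) /3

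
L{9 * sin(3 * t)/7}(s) 27/(7 * (s^2 + 9))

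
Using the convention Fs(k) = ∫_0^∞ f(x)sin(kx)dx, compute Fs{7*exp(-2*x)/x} 7*atan(k/2)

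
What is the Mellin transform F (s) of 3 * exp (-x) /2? 3 * gamma (s) /2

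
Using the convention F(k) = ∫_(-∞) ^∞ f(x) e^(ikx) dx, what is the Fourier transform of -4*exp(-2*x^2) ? -2*sqrt(2)*sqrt(pi)*exp(-k^2/8) 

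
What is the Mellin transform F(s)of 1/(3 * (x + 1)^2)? (-pi * s + pi)/(3 * sin(pi * s))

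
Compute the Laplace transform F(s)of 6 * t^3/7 36/(7 * s^4)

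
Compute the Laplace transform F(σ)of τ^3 6/σ^4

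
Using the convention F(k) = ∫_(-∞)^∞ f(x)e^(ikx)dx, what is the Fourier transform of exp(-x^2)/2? sqrt(pi)*exp(-k^2/4)/2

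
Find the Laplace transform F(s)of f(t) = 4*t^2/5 8/(5*s^3)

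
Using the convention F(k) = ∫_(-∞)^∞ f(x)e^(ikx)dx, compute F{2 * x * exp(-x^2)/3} I * sqrt(pi) * k * exp(-k^2/4)/3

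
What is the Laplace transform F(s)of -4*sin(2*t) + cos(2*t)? s/(s^2 + 4) - 8/(s^2 + 4)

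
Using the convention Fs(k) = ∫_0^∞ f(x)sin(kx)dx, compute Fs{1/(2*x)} pi/4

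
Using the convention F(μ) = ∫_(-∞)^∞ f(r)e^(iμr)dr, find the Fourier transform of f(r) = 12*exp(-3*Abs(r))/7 72/(7*(μ^2+9))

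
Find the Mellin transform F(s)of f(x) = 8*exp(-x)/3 8*gamma(s)/3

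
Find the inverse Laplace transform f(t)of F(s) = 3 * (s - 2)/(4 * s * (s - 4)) 3 * exp(2 * t) * cosh(2 * t)/4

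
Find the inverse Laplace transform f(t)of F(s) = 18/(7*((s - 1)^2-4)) 9*exp(t)*sinh(2*t)/7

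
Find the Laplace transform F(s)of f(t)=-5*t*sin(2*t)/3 -20*s/(3*(s^2+4)^2)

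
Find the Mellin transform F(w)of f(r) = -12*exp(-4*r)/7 -12*gamma(w)/(7*2^(2*w))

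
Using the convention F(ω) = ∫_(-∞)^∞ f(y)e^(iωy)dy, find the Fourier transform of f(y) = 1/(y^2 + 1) pi * exp(-Abs(ω))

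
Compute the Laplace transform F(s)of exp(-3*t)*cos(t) (s + 3)/((s + 3)^2 + 1)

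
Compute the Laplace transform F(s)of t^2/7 2/(7*s^3)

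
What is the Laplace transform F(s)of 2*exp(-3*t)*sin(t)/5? 2/(5*((s + 3)^2 + 1))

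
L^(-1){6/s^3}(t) 3 * t^2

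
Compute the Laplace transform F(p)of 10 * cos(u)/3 10 * p/(3 * (p^2 + 1))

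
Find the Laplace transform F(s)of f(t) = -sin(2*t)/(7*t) -atan(2/s)/7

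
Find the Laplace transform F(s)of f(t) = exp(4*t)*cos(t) (s - 4)/((s - 4)^2 + 1)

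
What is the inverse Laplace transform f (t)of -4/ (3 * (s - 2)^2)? -4 * t * exp (2 * t)/3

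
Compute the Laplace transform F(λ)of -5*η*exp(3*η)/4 -5/(4*(λ - 3)^2)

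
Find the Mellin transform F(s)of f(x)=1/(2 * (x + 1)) pi * csc(pi * s)/2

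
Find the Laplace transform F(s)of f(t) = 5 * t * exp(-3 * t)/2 5/(2 * (s + 3)^2)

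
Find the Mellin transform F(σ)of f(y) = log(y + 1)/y -pi*csc(pi*σ)/(σ - 1)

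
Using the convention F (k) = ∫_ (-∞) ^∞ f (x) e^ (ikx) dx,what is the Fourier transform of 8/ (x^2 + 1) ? 8*pi*exp (-Abs (k) ) 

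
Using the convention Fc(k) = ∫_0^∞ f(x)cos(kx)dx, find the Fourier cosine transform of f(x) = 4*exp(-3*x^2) 2*sqrt(3)*sqrt(pi)*exp(-k^2/12)/3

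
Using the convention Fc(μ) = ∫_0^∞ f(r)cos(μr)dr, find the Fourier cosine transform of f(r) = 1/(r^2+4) pi*exp(-2*μ)/4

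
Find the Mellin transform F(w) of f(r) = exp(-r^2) gamma(w/2) /2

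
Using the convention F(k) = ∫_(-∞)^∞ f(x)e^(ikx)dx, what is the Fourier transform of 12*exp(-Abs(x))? 24/(k^2 + 1)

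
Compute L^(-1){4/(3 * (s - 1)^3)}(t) 2 * t^2 * exp(t)/3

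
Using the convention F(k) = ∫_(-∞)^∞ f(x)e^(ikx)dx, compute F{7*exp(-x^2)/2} 7*sqrt(pi)*exp(-k^2/4)/2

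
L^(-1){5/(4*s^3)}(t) 5*t^2/8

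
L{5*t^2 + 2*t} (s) 2/s^2 + 10/s^3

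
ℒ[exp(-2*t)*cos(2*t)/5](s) (s + 2)/(5*((s + 2)^2 + 4))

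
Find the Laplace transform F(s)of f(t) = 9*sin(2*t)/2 9/(s^2 + 4)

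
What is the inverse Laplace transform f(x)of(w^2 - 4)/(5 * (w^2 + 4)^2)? x * cos(2 * x)/5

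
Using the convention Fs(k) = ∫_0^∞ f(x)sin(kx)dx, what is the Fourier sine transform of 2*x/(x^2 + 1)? pi*exp(-k)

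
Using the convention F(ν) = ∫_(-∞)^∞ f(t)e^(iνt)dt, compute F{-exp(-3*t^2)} -sqrt(3)*sqrt(pi)*exp(-ν^2/12)/3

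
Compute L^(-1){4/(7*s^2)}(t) 4*t/7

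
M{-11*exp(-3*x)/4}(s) -11*gamma(s)/(4*3^s)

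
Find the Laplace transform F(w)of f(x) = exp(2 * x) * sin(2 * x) 2/((w - 2)^2 + 4)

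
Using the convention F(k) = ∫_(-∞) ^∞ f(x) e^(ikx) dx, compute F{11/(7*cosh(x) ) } 11*pi/(7*cosh(pi*k/2) ) 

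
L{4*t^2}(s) 8/s^3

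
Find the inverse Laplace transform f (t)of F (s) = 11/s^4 11 * t^3/6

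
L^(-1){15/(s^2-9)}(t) 5*sinh(3*t)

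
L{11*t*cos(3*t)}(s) 11*(s^2 - 9)/(s^2 + 9)^2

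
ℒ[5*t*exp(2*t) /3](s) 5/(3*(s - 2) ^2) 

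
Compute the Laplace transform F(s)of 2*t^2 4/s^3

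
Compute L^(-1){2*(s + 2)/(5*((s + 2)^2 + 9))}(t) 2*exp(-2*t)*cos(3*t)/5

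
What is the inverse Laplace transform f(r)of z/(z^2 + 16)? cos(4*r)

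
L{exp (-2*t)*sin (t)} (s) 1/ ( (s + 2)^2 + 1)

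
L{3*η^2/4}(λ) 3/(2*λ^3)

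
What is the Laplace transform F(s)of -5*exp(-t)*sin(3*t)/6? -5/(2*(s + 1)^2 + 18)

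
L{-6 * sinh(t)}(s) -6/(s^2 - 1)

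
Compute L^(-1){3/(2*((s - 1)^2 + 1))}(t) 3*exp(t)*sin(t)/2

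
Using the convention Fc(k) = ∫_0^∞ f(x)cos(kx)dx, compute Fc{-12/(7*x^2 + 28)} -3*pi*exp(-2*k)/7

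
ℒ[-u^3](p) -6/p^4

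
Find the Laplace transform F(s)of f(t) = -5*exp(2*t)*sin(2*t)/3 -10/(3*(s - 2)^2 + 12)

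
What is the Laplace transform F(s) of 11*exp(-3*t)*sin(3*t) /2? 33/(2*((s+3) ^2+9) ) 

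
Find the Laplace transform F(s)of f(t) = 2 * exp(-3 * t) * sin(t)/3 2/(3 * ((s + 3)^2 + 1))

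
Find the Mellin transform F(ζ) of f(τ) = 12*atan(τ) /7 -6*pi*sec(pi*ζ/2) /(7*ζ) 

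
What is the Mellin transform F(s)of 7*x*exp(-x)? 7*gamma(s + 1)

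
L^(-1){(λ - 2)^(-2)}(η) η*exp(2*η)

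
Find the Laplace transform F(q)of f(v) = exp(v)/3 1/(3*(q - 1))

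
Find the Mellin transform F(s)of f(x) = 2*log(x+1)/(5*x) -2*pi*csc(pi*s)/(5*s - 5)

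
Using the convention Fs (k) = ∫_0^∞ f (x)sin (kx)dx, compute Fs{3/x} 3*pi/2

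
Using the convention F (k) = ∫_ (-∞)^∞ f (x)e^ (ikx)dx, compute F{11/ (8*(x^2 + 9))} 11*pi*exp (-3*Abs (k))/24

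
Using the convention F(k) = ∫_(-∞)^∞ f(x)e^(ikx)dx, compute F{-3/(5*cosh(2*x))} -3*pi/(10*cosh(pi*k/4))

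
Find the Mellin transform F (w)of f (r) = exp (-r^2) gamma (w/2)/2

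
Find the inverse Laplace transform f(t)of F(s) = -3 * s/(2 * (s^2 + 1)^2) -3 * t * sin(t)/4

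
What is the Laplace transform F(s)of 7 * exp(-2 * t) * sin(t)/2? 7/(2 * ((s + 2)^2 + 1))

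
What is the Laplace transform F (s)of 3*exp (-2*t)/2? 3/ (2*(s + 2))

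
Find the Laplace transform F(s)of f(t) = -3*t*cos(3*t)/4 3*(9 - s^2)/(4*(s^2 + 9)^2)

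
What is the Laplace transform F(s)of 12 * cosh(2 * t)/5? 12 * s/(5 * (s^2-4))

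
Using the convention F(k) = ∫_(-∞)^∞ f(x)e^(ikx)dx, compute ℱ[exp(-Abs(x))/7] 2/(7*(k^2 + 1))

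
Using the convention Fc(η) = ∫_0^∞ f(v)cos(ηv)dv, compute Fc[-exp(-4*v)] -4/(η^2 + 16)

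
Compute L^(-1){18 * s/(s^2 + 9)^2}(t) 3 * t * sin(3 * t)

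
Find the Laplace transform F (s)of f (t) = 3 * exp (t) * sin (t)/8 3/ (8 * ( (s - 1)^2 + 1))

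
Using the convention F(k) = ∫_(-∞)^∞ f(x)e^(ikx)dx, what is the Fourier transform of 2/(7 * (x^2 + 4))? pi * exp(-2 * Abs(k))/7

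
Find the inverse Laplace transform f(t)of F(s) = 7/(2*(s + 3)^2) 7*t*exp(-3*t)/2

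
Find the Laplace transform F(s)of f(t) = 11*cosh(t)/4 11*s/(4*(s^2 - 1))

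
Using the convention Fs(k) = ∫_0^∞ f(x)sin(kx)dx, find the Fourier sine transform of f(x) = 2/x pi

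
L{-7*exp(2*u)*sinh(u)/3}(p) -7/(3*(p - 2)^2 - 3)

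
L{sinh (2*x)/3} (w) 2/ (3*(w^2 - 4))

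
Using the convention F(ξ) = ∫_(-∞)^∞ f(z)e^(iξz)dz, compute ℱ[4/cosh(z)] 4*pi/cosh(pi*ξ/2)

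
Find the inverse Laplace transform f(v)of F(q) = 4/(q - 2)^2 4*v*exp(2*v)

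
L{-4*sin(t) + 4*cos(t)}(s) 4*s/(s^2 + 1)-4/(s^2 + 1)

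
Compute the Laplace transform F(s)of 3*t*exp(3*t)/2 3/(2*(s - 3)^2)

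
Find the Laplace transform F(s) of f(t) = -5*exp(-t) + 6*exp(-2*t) 6/(s + 2) - 5/(s + 1) 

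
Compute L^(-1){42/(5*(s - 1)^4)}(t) 7*t^3*exp(t)/5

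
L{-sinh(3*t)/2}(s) -3/(2*s^2 - 18)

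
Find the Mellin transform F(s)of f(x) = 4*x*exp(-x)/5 4*gamma(s + 1)/5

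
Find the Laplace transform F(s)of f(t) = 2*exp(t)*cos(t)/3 2*(s - 1)/(3*((s - 1)^2 + 1))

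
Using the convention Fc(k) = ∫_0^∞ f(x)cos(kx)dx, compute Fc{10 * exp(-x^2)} 5 * sqrt(pi) * exp(-k^2/4)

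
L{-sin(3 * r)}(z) -3/(z^2 + 9)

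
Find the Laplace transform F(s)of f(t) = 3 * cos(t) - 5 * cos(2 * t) 3 * s/(s^2 + 1) - 5 * s/(s^2 + 4)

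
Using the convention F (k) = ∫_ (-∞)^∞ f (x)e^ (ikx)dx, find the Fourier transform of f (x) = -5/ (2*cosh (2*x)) -5*pi/ (4*cosh (pi*k/4))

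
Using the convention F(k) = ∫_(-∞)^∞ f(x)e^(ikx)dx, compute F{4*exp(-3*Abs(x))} 24/(k^2 + 9)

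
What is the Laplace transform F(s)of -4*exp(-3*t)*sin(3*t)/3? -4/((s+3)^2+9)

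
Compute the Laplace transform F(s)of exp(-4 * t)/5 1/(5 * (s + 4))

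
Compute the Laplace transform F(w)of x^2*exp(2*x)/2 (w - 2)^(-3)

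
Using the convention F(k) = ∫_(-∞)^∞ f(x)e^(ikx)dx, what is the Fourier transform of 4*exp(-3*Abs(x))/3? 8/(k^2 + 9)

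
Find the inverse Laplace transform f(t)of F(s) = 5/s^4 5*t^3/6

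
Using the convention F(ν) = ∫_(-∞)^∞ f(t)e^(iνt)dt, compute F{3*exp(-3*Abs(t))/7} 18/(7*(ν^2 + 9))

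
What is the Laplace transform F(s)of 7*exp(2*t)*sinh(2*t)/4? 7/(2*s*(s - 4))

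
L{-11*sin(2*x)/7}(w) -22/(7*w^2+28)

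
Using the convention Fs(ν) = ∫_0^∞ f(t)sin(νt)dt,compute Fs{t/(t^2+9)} pi*exp(-3*ν)/2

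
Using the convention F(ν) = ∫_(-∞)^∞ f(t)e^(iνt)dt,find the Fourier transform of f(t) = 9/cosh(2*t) 9*pi/(2*cosh(pi*ν/4))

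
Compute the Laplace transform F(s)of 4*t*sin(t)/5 8*s/(5*(s^2 + 1)^2)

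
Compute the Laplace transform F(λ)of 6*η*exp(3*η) 6/(λ - 3)^2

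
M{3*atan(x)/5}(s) -3*pi*sec(pi*s/2)/(10*s)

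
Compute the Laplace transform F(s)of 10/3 10/(3 * s)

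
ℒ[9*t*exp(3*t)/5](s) 9/(5*(s - 3)^2)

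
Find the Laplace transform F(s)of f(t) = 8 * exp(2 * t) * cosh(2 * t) 8 * (s - 2)/(s * (s - 4))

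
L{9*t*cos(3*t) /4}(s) 9*(s^2 - 9) /(4*(s^2 + 9) ^2) 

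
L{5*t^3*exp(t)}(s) 30/(s - 1)^4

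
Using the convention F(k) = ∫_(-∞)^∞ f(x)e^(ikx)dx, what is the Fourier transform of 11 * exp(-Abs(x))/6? 11/(3 * (k^2 + 1))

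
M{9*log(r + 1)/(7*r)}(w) -9*pi*csc(pi*w)/(7*w - 7)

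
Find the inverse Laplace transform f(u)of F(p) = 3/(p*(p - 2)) 3*exp(u)*sinh(u)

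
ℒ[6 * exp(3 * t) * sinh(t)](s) 6/((s - 3)^2 - 1)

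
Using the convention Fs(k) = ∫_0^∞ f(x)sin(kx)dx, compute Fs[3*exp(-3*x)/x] 3*atan(k/3)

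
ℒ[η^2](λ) 2/λ^3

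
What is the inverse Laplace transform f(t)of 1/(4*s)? 1/4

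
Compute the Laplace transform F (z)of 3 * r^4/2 36/z^5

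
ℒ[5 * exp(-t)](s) 5/(s + 1)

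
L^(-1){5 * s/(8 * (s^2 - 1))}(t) 5 * cosh(t)/8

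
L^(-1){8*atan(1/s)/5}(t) 8*sin(t)/(5*t)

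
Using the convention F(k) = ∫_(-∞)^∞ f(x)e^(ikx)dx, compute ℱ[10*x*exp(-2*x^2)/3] 5*sqrt(2)*I*sqrt(pi)*k*exp(-k^2/8)/12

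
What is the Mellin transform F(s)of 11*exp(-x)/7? 11*gamma(s)/7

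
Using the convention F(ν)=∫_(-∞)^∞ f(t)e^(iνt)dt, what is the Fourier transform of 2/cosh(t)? 2*pi/cosh(pi*ν/2)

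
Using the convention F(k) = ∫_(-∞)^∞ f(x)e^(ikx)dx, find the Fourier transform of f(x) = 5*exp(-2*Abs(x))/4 5/(k^2 + 4)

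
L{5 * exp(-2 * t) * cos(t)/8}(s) 5 * (s + 2)/(8 * ((s + 2)^2 + 1))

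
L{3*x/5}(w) 3/(5*w^2)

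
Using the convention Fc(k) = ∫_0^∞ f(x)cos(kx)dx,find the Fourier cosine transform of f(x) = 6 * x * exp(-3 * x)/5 6 * (9 - k^2)/(5 * (k^2 + 9)^2)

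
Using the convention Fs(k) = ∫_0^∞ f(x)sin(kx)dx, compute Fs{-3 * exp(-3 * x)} -3 * k/(k^2 + 9)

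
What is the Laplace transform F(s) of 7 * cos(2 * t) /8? 7 * s/(8 * (s^2 + 4) ) 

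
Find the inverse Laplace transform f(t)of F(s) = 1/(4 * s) 1/4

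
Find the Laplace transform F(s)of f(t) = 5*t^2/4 5/(2*s^3)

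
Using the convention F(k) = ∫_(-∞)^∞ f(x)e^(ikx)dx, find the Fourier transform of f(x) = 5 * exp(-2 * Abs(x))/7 20/(7 * (k^2 + 4))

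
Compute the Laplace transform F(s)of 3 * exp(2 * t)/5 3/(5 * (s - 2))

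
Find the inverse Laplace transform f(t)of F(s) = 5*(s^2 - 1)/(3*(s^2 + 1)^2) 5*t*cos(t)/3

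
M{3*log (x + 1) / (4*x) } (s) -3*pi*csc (pi*s) / (4*s - 4) 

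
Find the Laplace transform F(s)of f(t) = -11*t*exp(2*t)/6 -11/(6*(s - 2)^2)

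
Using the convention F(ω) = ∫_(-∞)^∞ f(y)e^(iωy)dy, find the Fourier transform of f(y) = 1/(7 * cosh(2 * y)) pi/(14 * cosh(pi * ω/4))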